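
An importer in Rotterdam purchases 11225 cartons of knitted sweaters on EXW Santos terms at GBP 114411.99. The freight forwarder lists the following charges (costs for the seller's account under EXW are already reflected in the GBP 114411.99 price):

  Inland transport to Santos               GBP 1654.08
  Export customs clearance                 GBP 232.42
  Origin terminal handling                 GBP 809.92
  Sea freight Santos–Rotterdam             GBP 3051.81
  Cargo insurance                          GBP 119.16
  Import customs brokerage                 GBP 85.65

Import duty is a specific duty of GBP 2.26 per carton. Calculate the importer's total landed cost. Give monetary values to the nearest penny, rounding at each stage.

Total landed cost: GBP 145733.53

EXW: the seller makes goods available at their premises; the buyer bears all onward costs.
CIF value = EXW price + inland to port + export clearance + origin terminal + freight + insurance = 114411.99 + 1654.08 + 232.42 + 809.92 + 3051.81 + 119.16 = 120279.38
Import duty = 11225 × 2.26 = 25368.50
Buyer bears: inland to port 1654.08 + export clearance 232.42 + origin terminal 809.92 + freight 3051.81 + insurance 119.16 + brokerage 85.65 + duty 25368.50 = 31321.54
Landed cost = invoice 114411.99 + 31321.54 = 145733.53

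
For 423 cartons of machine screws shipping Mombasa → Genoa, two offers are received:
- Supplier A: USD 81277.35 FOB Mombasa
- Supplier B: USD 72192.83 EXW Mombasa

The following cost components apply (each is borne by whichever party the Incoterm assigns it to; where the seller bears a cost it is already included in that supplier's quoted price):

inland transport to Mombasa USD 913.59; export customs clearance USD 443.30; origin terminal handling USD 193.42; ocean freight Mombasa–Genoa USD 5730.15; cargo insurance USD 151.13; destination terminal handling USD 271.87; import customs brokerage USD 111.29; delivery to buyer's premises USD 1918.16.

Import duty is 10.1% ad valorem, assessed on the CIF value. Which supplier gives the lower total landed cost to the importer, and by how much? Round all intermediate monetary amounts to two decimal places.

Supplier B is cheaper by USD 8295.16

Supplier A (FOB):
CIF value = FOB price + freight + insurance = 81277.35 + 5730.15 + 151.13 = 87158.63
Import duty = 87158.63 × 10.1% = 8803.02
Buyer bears (A): 5730.15 + 151.13 + 271.87 + 111.29 + 1918.16 = 8182.60
Landed cost (A) = invoice 81277.35 + 8182.60 + duty 8803.02 = 98262.97
Supplier B (EXW):
CIF value = EXW price + inland to port + export clearance + origin terminal + freight + insurance = 72192.83 + 913.59 + 443.30 + 193.42 + 5730.15 + 151.13 = 79624.42
Import duty = 79624.42 × 10.1% = 8042.07
Buyer bears (B): 913.59 + 443.30 + 193.42 + 5730.15 + 151.13 + 271.87 + 111.29 + 1918.16 = 9732.91
Landed cost (B) = invoice 72192.83 + 9732.91 + duty 8042.07 = 89967.81
Difference = |98262.97 − 89967.81| = 8295.16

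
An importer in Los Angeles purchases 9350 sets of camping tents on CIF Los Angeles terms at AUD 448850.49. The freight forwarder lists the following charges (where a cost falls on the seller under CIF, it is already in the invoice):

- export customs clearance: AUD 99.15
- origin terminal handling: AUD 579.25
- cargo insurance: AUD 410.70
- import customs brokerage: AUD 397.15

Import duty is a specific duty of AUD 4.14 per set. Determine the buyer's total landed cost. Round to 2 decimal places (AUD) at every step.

Total landed cost: AUD 487956.64

CIF: the seller pays costs through ocean freight and marine insurance to the destination port.
Already in the invoice (seller's account under CIF): export clearance, origin terminal, insurance — exclude.
The CIF price already equals the CIF value: 448850.49
Import duty = 9350 × 4.14 = 38709.00
Buyer bears: brokerage 397.15 + duty 38709.00 = 39106.15
Landed cost = invoice 448850.49 + 39106.15 = 487956.64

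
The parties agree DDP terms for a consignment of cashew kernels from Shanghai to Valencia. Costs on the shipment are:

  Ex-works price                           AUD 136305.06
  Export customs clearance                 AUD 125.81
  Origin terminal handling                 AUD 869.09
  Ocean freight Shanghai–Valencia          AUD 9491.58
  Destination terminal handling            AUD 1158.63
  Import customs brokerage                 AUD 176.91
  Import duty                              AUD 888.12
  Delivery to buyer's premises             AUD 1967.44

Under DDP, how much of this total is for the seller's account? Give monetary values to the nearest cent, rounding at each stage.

Seller's account: AUD 150982.64

DDP: the seller bears all costs including import duty.
Seller's account: goods 136305.06 + export clearance 125.81 + origin terminal 869.09 + freight 9491.58 + destination terminal 1158.63 + brokerage 176.91 + duty 888.12 + delivery 1967.44 = 150982.64
Buyer's account: 0.00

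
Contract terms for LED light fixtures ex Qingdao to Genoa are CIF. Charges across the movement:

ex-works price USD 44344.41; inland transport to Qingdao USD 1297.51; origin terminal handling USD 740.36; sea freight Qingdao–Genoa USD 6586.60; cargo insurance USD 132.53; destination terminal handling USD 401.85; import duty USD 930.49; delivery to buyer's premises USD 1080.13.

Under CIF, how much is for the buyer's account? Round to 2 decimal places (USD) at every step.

CIF: the seller pays costs through ocean freight and marine insurance to the destination port.
Seller's account: goods 44344.41 + inland to port 1297.51 + origin terminal 740.36 + freight 6586.60 + insurance 132.53 = 53101.41
Buyer's account: destination terminal 401.85 + duty 930.49 + delivery 1080.13 = 2412.47

Buyer's account: USD 2412.47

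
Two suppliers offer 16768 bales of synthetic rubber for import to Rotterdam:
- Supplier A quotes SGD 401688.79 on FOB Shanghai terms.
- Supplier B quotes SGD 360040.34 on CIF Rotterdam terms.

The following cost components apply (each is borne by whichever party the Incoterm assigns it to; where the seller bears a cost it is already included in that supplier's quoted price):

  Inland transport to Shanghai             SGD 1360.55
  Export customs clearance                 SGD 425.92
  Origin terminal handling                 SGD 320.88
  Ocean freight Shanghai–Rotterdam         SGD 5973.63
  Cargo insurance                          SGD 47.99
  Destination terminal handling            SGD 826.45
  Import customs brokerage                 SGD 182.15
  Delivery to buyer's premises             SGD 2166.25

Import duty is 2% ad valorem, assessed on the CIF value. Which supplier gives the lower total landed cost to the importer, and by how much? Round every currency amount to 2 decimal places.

Supplier A (FOB):
CIF value = FOB price + freight + insurance = 401688.79 + 5973.63 + 47.99 = 407710.41
Import duty = 407710.41 × 2% = 8154.21
Buyer bears (A): 5973.63 + 47.99 + 826.45 + 182.15 + 2166.25 = 9196.47
Landed cost (A) = invoice 401688.79 + 9196.47 + duty 8154.21 = 419039.47
Supplier B (CIF):
The CIF price already equals the CIF value: 360040.34
Import duty = 360040.34 × 2% = 7200.81
Buyer bears (B): 826.45 + 182.15 + 2166.25 = 3174.85
Landed cost (B) = invoice 360040.34 + 3174.85 + duty 7200.81 = 370416.00
Difference = |419039.47 − 370416.00| = 48623.47

Supplier B is cheaper by SGD 48623.47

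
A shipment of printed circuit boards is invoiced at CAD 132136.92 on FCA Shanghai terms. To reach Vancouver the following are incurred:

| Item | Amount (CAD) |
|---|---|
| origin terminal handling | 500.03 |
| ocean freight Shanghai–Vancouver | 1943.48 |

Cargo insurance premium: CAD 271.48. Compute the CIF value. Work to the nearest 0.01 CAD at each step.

CIF value: CAD 134851.91

CIF = FCA price + pre-shipment costs + freight + insurance
CIF = 132136.92 + 500.03 + 1943.48 + 271.48 = 134851.91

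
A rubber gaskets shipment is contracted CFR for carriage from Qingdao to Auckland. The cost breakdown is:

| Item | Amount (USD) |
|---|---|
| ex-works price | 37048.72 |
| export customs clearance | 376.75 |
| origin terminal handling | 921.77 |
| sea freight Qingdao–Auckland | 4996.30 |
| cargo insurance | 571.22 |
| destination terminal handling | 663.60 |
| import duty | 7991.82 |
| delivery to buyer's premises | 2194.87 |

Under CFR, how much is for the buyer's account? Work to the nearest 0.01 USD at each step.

Buyer's account: USD 11421.51

CFR: the seller pays costs through ocean freight to the destination port, but not insurance.
Seller's account: goods 37048.72 + export clearance 376.75 + origin terminal 921.77 + freight 4996.30 = 43343.54
Buyer's account: insurance 571.22 + destination terminal 663.60 + duty 7991.82 + delivery 2194.87 = 11421.51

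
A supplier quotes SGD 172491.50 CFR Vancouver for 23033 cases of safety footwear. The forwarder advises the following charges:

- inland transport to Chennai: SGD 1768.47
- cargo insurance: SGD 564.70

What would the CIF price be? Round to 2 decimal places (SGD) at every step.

CIF price: SGD 173056.20

Not relevant to the conversion: inland to port — on the seller under both CFR and CIF; already in the CFR price and stays in the CIF price.
From CFR to CIF, the seller additionally bears: insurance.
CIF price = 172491.50 + 564.70 = 173056.20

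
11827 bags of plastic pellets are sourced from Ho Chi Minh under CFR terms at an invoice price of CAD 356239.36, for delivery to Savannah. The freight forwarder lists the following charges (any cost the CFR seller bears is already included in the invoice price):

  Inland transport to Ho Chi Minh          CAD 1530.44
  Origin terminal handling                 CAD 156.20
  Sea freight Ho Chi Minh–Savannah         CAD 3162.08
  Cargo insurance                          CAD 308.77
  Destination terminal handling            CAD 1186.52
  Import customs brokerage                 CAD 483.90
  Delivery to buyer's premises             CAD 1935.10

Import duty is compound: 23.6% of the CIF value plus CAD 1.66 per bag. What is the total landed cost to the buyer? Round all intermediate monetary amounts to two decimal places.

CFR: the seller pays costs through ocean freight to the destination port, but not insurance.
Already in the invoice (seller's account under CFR): inland to port, origin terminal, freight — exclude.
CIF value = CFR price + insurance = 356239.36 + 308.77 = 356548.13
Ad valorem component: 356548.13 × 23.6% = 84145.36
Specific component: 11827 × 1.66 = 19632.82
Import duty = 84145.36 + 19632.82 = 103778.18
Buyer bears: insurance 308.77 + destination terminal 1186.52 + brokerage 483.90 + delivery 1935.10 + duty 103778.18 = 107692.47
Landed cost = invoice 356239.36 + 107692.47 = 463931.83

Total landed cost: CAD 463931.83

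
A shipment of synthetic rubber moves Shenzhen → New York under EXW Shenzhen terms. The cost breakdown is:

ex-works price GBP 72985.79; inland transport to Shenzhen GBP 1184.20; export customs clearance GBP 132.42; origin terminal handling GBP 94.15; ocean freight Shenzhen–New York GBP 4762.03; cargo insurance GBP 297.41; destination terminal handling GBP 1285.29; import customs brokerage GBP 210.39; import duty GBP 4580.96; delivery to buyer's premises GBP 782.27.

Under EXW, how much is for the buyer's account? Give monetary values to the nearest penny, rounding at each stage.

EXW: the seller makes goods available at their premises; the buyer bears all onward costs.
Seller's account: goods 72985.79 = 72985.79
Buyer's account: inland to port 1184.20 + export clearance 132.42 + origin terminal 94.15 + freight 4762.03 + insurance 297.41 + destination terminal 1285.29 + brokerage 210.39 + duty 4580.96 + delivery 782.27 = 13329.12

Buyer's account: GBP 13329.12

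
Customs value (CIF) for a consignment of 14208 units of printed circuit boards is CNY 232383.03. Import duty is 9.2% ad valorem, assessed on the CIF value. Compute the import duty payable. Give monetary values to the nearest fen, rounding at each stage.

Import duty = 232383.03 × 9.2% = 21379.24

Import duty: CNY 21379.24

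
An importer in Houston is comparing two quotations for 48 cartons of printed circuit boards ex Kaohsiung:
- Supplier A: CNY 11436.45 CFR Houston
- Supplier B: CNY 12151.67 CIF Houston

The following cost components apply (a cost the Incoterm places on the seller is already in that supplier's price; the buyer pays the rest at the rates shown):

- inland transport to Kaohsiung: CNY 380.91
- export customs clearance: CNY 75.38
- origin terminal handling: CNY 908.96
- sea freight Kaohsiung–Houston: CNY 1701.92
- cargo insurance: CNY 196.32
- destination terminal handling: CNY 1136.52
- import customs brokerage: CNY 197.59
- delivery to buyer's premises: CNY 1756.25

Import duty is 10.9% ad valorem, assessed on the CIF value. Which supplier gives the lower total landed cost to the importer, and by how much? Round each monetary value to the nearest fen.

Supplier A is cheaper by CNY 575.46

Supplier A (CFR):
CIF value = CFR price + insurance = 11436.45 + 196.32 = 11632.77
Import duty = 11632.77 × 10.9% = 1267.97
Buyer bears (A): 196.32 + 1136.52 + 197.59 + 1756.25 = 3286.68
Landed cost (A) = invoice 11436.45 + 3286.68 + duty 1267.97 = 15991.10
Supplier B (CIF):
The CIF price already equals the CIF value: 12151.67
Import duty = 12151.67 × 10.9% = 1324.53
Buyer bears (B): 1136.52 + 197.59 + 1756.25 = 3090.36
Landed cost (B) = invoice 12151.67 + 3090.36 + duty 1324.53 = 16566.56
Difference = |15991.10 − 16566.56| = 575.46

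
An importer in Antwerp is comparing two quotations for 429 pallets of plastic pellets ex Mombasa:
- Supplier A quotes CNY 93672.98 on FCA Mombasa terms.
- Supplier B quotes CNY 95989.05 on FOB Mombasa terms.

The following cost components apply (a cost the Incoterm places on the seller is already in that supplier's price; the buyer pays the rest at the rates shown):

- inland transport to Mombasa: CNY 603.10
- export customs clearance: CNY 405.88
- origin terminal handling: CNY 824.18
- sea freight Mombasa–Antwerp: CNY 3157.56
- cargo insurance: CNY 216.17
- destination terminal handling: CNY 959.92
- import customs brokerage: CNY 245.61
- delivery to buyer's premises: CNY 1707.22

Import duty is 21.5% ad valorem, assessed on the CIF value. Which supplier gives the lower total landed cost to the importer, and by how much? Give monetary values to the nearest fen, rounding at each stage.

Supplier A is cheaper by CNY 1812.65

Supplier A (FCA):
CIF value = FCA price + origin terminal + freight + insurance = 93672.98 + 824.18 + 3157.56 + 216.17 = 97870.89
Import duty = 97870.89 × 21.5% = 21042.24
Buyer bears (A): 824.18 + 3157.56 + 216.17 + 959.92 + 245.61 + 1707.22 = 7110.66
Landed cost (A) = invoice 93672.98 + 7110.66 + duty 21042.24 = 121825.88
Supplier B (FOB):
CIF value = FOB price + freight + insurance = 95989.05 + 3157.56 + 216.17 = 99362.78
Import duty = 99362.78 × 21.5% = 21363.00
Buyer bears (B): 3157.56 + 216.17 + 959.92 + 245.61 + 1707.22 = 6286.48
Landed cost (B) = invoice 95989.05 + 6286.48 + duty 21363.00 = 123638.53
Difference = |121825.88 − 123638.53| = 1812.65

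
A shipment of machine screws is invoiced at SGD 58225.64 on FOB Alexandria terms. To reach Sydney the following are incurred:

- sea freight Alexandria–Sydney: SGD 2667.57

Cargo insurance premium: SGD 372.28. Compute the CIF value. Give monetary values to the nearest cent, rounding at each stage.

CIF = FOB price + freight + insurance
CIF = 58225.64 + 2667.57 + 372.28 = 61265.49

CIF value: SGD 61265.49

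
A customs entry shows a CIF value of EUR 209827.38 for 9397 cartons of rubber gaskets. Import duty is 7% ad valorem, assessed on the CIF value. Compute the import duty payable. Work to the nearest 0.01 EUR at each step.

Import duty = 209827.38 × 7% = 14687.92

Import duty: EUR 14687.92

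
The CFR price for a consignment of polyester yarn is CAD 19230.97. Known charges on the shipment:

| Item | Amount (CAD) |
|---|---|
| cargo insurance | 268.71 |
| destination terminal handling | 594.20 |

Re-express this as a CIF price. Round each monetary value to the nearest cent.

Not relevant to the conversion: destination terminal — on the buyer under both terms; not part of either seller's price.
From CFR to CIF, the seller additionally bears: insurance.
CIF price = 19230.97 + 268.71 = 19499.68

CIF price: CAD 19499.68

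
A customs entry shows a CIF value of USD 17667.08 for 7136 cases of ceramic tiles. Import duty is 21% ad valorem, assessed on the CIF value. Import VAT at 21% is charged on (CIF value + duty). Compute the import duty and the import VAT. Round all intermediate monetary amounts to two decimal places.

Import duty: USD 3710.09; import VAT: USD 4489.21

Import duty = 17667.08 × 21% = 3710.09
VAT base = CIF + duty = 17667.08 + 3710.09 = 21377.17
Import VAT = 21377.17 × 21% = 4489.21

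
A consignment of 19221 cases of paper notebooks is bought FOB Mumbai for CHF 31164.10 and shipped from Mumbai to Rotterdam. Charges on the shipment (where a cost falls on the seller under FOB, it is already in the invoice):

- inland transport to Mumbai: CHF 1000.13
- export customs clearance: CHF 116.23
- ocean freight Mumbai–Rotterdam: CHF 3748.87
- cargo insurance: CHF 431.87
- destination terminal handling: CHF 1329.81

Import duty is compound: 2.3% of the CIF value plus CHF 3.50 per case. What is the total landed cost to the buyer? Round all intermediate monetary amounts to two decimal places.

Total landed cost: CHF 104761.08

FOB: the seller bears costs until goods are on board at the origin port; the buyer bears freight, insurance and all costs thereafter.
Already in the invoice (seller's account under FOB): inland to port, export clearance — exclude.
CIF value = FOB price + freight + insurance = 31164.10 + 3748.87 + 431.87 = 35344.84
Ad valorem component: 35344.84 × 2.3% = 812.93
Specific component: 19221 × 3.50 = 67273.50
Import duty = 812.93 + 67273.50 = 68086.43
Buyer bears: freight 3748.87 + insurance 431.87 + destination terminal 1329.81 + duty 68086.43 = 73596.98
Landed cost = invoice 31164.10 + 73596.98 = 104761.08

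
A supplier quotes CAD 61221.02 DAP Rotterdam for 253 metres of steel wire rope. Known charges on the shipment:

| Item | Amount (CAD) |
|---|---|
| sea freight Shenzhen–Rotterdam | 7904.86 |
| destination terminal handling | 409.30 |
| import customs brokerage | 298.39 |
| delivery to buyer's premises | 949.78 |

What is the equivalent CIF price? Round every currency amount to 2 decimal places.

CIF price: CAD 59861.94

Not relevant to the conversion: freight — on the seller under both DAP and CIF; already in the DAP price and stays in the CIF price. brokerage — on the buyer under both terms; not part of either seller's price.
From DAP to CIF, the seller no longer bears: destination terminal, delivery.
CIF price = 61221.02 − 409.30 − 949.78 = 59861.94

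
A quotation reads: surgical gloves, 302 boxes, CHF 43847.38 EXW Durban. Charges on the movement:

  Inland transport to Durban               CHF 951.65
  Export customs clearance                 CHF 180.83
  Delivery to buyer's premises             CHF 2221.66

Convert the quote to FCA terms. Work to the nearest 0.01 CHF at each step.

Not relevant to the conversion: delivery — on the buyer under both terms; not part of either seller's price.
From EXW to FCA, the seller additionally bears: inland to port, export clearance.
FCA price = 43847.38 + 951.65 + 180.83 = 44979.86

FCA price: CHF 44979.86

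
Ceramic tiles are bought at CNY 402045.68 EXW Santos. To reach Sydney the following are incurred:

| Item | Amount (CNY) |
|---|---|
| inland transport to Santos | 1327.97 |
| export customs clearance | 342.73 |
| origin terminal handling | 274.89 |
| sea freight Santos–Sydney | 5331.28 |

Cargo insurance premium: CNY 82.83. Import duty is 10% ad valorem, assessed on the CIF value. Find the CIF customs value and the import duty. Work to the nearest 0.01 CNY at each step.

CIF value: CNY 409405.38; import duty: CNY 40940.54

CIF = EXW price + pre-shipment costs + freight + insurance
CIF = 402045.68 + 1327.97 + 342.73 + 274.89 + 5331.28 + 82.83 = 409405.38
Import duty = 409405.38 × 10% = 40940.54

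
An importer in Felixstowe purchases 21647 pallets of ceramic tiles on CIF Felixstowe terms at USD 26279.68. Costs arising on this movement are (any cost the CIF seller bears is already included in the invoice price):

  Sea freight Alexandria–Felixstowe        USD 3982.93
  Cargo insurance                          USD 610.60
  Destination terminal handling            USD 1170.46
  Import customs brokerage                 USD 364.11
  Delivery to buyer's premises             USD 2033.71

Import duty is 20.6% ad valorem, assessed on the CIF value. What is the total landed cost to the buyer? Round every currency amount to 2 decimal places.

Total landed cost: USD 35261.57

CIF: the seller pays costs through ocean freight and marine insurance to the destination port.
Already in the invoice (seller's account under CIF): freight, insurance — exclude.
The CIF price already equals the CIF value: 26279.68
Import duty = 26279.68 × 20.6% = 5413.61
Buyer bears: destination terminal 1170.46 + brokerage 364.11 + delivery 2033.71 + duty 5413.61 = 8981.89
Landed cost = invoice 26279.68 + 8981.89 = 35261.57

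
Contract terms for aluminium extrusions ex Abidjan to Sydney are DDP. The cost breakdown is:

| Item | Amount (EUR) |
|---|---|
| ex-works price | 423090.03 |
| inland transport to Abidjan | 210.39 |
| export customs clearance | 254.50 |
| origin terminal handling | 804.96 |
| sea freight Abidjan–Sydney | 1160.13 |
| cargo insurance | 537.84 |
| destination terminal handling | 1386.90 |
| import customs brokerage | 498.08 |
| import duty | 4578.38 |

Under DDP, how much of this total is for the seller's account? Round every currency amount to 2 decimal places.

Seller's account: EUR 432521.21

DDP: the seller bears all costs including import duty.
Seller's account: goods 423090.03 + inland to port 210.39 + export clearance 254.50 + origin terminal 804.96 + freight 1160.13 + insurance 537.84 + destination terminal 1386.90 + brokerage 498.08 + duty 4578.38 = 432521.21
Buyer's account: 0.00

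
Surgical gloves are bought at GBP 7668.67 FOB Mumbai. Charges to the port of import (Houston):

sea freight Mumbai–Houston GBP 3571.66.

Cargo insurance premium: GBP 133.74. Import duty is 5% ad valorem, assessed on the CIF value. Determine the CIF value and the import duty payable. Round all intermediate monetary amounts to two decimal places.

CIF = FOB price + freight + insurance
CIF = 7668.67 + 3571.66 + 133.74 = 11374.07
Import duty = 11374.07 × 5% = 568.70

CIF value: GBP 11374.07; import duty: GBP 568.70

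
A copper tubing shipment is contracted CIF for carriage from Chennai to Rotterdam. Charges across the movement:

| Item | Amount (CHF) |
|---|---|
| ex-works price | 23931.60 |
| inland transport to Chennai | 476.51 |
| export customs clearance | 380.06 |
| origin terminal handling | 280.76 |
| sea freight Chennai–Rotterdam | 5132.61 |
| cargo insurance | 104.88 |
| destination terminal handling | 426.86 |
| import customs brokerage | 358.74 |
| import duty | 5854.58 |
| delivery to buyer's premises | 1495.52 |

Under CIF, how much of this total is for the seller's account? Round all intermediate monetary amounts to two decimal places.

Seller's account: CHF 30306.42

CIF: the seller pays costs through ocean freight and marine insurance to the destination port.
Seller's account: goods 23931.60 + inland to port 476.51 + export clearance 380.06 + origin terminal 280.76 + freight 5132.61 + insurance 104.88 = 30306.42
Buyer's account: destination terminal 426.86 + brokerage 358.74 + duty 5854.58 + delivery 1495.52 = 8135.70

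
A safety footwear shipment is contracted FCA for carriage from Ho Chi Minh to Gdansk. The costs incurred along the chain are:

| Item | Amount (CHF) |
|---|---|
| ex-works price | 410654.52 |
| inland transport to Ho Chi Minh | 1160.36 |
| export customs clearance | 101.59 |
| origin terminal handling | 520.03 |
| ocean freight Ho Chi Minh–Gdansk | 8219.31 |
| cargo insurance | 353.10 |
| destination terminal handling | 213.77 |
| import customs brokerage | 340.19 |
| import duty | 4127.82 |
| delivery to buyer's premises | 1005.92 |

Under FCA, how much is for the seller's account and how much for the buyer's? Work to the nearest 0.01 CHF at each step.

Seller: CHF 411916.47; buyer: CHF 14780.14

FCA: the seller delivers export-cleared goods to the carrier; the buyer bears costs from that point.
Seller's account: goods 410654.52 + inland to port 1160.36 + export clearance 101.59 = 411916.47
Buyer's account: origin terminal 520.03 + freight 8219.31 + insurance 353.10 + destination terminal 213.77 + brokerage 340.19 + duty 4127.82 + delivery 1005.92 = 14780.14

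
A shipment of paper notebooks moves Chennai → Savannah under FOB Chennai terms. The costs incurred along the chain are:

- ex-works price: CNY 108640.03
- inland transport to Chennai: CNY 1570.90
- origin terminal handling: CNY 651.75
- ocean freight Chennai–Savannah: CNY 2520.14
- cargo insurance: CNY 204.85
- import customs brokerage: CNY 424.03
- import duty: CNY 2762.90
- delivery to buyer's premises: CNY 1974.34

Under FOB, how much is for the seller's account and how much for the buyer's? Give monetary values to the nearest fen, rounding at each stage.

FOB: the seller bears costs until goods are on board at the origin port; the buyer bears freight, insurance and all costs thereafter.
Seller's account: goods 108640.03 + inland to port 1570.90 + origin terminal 651.75 = 110862.68
Buyer's account: freight 2520.14 + insurance 204.85 + brokerage 424.03 + duty 2762.90 + delivery 1974.34 = 7886.26

Seller: CNY 110862.68; buyer: CNY 7886.26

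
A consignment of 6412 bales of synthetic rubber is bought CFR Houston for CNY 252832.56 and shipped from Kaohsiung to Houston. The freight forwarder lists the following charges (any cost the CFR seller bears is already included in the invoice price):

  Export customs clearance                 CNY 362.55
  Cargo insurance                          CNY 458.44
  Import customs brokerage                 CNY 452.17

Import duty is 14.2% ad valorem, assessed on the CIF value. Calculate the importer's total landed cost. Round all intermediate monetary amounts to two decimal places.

Total landed cost: CNY 289710.49

CFR: the seller pays costs through ocean freight to the destination port, but not insurance.
Already in the invoice (seller's account under CFR): export clearance — exclude.
CIF value = CFR price + insurance = 252832.56 + 458.44 = 253291.00
Import duty = 253291.00 × 14.2% = 35967.32
Buyer bears: insurance 458.44 + brokerage 452.17 + duty 35967.32 = 36877.93
Landed cost = invoice 252832.56 + 36877.93 = 289710.49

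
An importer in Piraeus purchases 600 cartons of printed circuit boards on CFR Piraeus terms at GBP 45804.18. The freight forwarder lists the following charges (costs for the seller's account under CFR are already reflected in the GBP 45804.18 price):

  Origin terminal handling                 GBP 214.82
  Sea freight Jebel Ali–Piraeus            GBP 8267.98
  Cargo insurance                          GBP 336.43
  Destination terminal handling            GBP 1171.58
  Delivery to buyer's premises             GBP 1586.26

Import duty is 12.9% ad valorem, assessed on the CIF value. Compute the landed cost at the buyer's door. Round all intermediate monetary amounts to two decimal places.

Total landed cost: GBP 54850.59

CFR: the seller pays costs through ocean freight to the destination port, but not insurance.
Already in the invoice (seller's account under CFR): origin terminal, freight — exclude.
CIF value = CFR price + insurance = 45804.18 + 336.43 = 46140.61
Import duty = 46140.61 × 12.9% = 5952.14
Buyer bears: insurance 336.43 + destination terminal 1171.58 + delivery 1586.26 + duty 5952.14 = 9046.41
Landed cost = invoice 45804.18 + 9046.41 = 54850.59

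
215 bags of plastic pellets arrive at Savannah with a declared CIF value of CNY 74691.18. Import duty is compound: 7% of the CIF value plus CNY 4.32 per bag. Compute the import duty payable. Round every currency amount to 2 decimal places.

Import duty: CNY 6157.18

Ad valorem component: 74691.18 × 7% = 5228.38
Specific component: 215 × 4.32 = 928.80
Import duty = 5228.38 + 928.80 = 6157.18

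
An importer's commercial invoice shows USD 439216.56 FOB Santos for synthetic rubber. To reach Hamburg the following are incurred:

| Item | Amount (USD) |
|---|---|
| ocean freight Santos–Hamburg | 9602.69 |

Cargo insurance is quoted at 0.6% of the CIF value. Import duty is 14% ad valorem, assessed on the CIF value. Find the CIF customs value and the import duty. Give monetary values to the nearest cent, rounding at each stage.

Let C be the CIF value. C = FOB price + freight + 0.6% × C
C − 0.6% × C = 439216.56 + 9602.69
0.994 × C = 448819.25
C = 448819.25 / 0.994 = 451528.42
Insurance premium = 0.6% × 451528.42 = 2709.17
Import duty = 451528.42 × 14% = 63213.98

CIF value: USD 451528.42; import duty: USD 63213.98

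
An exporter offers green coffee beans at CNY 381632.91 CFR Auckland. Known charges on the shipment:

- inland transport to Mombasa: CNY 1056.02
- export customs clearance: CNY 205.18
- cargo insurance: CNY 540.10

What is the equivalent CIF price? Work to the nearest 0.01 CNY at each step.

Not relevant to the conversion: export clearance, inland to port — on the seller under both CFR and CIF; already in the CFR price and stays in the CIF price.
From CFR to CIF, the seller additionally bears: insurance.
CIF price = 381632.91 + 540.10 = 382173.01

CIF price: CNY 382173.01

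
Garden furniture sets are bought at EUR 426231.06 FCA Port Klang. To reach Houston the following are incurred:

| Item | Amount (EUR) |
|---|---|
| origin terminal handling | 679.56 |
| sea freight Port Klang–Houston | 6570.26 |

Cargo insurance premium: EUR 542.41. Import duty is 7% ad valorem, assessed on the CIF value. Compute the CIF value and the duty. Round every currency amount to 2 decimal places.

CIF value: EUR 434023.29; import duty: EUR 30381.63

CIF = FCA price + pre-shipment costs + freight + insurance
CIF = 426231.06 + 679.56 + 6570.26 + 542.41 = 434023.29
Import duty = 434023.29 × 7% = 30381.63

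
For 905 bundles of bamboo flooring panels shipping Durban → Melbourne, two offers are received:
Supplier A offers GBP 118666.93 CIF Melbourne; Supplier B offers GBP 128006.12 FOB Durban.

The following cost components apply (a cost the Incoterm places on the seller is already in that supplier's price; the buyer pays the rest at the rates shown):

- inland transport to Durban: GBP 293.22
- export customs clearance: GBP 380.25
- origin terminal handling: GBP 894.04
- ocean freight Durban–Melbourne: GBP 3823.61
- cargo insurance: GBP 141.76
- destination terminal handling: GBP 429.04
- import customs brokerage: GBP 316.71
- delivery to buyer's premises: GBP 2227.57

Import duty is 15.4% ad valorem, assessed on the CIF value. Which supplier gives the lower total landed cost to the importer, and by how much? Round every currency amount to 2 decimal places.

Supplier A (CIF):
The CIF price already equals the CIF value: 118666.93
Import duty = 118666.93 × 15.4% = 18274.71
Buyer bears (A): 429.04 + 316.71 + 2227.57 = 2973.32
Landed cost (A) = invoice 118666.93 + 2973.32 + duty 18274.71 = 139914.96
Supplier B (FOB):
CIF value = FOB price + freight + insurance = 128006.12 + 3823.61 + 141.76 = 131971.49
Import duty = 131971.49 × 15.4% = 20323.61
Buyer bears (B): 3823.61 + 141.76 + 429.04 + 316.71 + 2227.57 = 6938.69
Landed cost (B) = invoice 128006.12 + 6938.69 + duty 20323.61 = 155268.42
Difference = |139914.96 − 155268.42| = 15353.46

Supplier A is cheaper by GBP 15353.46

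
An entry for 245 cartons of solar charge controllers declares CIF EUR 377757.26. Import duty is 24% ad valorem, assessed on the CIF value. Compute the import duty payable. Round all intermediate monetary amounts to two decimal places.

Import duty: EUR 90661.74

Import duty = 377757.26 × 24% = 90661.74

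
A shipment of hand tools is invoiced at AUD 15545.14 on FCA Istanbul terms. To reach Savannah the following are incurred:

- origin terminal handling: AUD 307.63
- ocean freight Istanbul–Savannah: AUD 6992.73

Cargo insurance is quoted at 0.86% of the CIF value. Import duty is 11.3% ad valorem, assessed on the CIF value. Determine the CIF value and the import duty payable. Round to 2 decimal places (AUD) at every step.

Let C be the CIF value. C = FCA price + pre-shipment costs + freight + 0.86% × C
C − 0.86% × C = 15545.14 + 307.63 + 6992.73
0.9914 × C = 22845.50
C = 22845.50 / 0.9914 = 23043.68
Insurance premium = 0.86% × 23043.68 = 198.18
Import duty = 23043.68 × 11.3% = 2603.94

CIF value: AUD 23043.68; import duty: AUD 2603.94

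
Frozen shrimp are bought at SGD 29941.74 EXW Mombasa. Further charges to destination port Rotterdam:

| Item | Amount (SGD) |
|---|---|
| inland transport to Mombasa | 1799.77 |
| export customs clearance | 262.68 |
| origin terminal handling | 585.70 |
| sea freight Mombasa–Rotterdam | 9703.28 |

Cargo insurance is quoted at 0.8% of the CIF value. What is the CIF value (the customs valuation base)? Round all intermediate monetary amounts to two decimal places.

CIF value: SGD 42634.24

Let C be the CIF value. C = EXW price + pre-shipment costs + freight + 0.8% × C
C − 0.8% × C = 29941.74 + 1799.77 + 262.68 + 585.70 + 9703.28
0.992 × C = 42293.17
C = 42293.17 / 0.992 = 42634.24
Insurance premium = 0.8% × 42634.24 = 341.07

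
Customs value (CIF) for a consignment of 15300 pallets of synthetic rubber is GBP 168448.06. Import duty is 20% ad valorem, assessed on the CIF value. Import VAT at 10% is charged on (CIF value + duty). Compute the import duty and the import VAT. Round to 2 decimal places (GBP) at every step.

Import duty = 168448.06 × 20% = 33689.61
VAT base = CIF + duty = 168448.06 + 33689.61 = 202137.67
Import VAT = 202137.67 × 10% = 20213.77

Import duty: GBP 33689.61; import VAT: GBP 20213.77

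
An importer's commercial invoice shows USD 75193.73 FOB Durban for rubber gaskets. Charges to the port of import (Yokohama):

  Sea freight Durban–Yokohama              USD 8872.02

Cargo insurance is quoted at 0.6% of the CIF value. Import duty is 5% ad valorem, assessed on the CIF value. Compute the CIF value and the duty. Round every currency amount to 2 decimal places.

CIF value: USD 84573.19; import duty: USD 4228.66

Let C be the CIF value. C = FOB price + freight + 0.6% × C
C − 0.6% × C = 75193.73 + 8872.02
0.994 × C = 84065.75
C = 84065.75 / 0.994 = 84573.19
Insurance premium = 0.6% × 84573.19 = 507.44
Import duty = 84573.19 × 5% = 4228.66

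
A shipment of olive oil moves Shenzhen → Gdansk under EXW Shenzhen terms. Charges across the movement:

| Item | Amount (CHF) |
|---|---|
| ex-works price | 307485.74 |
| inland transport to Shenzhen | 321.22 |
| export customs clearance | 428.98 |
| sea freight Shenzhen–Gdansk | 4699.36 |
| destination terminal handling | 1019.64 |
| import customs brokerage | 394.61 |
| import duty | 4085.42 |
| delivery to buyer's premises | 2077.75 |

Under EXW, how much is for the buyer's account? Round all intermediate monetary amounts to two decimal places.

Buyer's account: CHF 13026.98

EXW: the seller makes goods available at their premises; the buyer bears all onward costs.
Seller's account: goods 307485.74 = 307485.74
Buyer's account: inland to port 321.22 + export clearance 428.98 + freight 4699.36 + destination terminal 1019.64 + brokerage 394.61 + duty 4085.42 + delivery 2077.75 = 13026.98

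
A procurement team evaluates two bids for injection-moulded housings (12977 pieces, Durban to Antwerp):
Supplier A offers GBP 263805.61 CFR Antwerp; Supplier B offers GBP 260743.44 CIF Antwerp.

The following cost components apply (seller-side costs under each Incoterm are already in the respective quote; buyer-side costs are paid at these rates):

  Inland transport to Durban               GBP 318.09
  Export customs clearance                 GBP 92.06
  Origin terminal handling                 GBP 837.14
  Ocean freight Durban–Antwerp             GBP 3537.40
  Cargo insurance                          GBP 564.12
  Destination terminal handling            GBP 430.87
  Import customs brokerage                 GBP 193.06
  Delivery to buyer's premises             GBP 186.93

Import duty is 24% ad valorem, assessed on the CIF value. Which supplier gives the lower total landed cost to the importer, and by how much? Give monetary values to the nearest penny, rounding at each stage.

Supplier A (CFR):
CIF value = CFR price + insurance = 263805.61 + 564.12 = 264369.73
Import duty = 264369.73 × 24% = 63448.74
Buyer bears (A): 564.12 + 430.87 + 193.06 + 186.93 = 1374.98
Landed cost (A) = invoice 263805.61 + 1374.98 + duty 63448.74 = 328629.33
Supplier B (CIF):
The CIF price already equals the CIF value: 260743.44
Import duty = 260743.44 × 24% = 62578.43
Buyer bears (B): 430.87 + 193.06 + 186.93 = 810.86
Landed cost (B) = invoice 260743.44 + 810.86 + duty 62578.43 = 324132.73
Difference = |328629.33 − 324132.73| = 4496.60

Supplier B is cheaper by GBP 4496.60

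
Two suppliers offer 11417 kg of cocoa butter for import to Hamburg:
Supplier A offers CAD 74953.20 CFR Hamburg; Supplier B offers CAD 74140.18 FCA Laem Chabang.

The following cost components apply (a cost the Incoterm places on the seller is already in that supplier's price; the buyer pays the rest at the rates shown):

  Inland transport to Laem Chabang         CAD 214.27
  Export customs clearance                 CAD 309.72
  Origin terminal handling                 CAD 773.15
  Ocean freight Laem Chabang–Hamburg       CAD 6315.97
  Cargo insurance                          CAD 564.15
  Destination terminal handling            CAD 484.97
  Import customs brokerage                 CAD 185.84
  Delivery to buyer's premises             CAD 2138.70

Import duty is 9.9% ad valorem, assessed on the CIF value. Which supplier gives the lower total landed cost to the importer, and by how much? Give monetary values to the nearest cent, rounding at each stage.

Supplier A (CFR):
CIF value = CFR price + insurance = 74953.20 + 564.15 = 75517.35
Import duty = 75517.35 × 9.9% = 7476.22
Buyer bears (A): 564.15 + 484.97 + 185.84 + 2138.70 = 3373.66
Landed cost (A) = invoice 74953.20 + 3373.66 + duty 7476.22 = 85803.08
Supplier B (FCA):
CIF value = FCA price + origin terminal + freight + insurance = 74140.18 + 773.15 + 6315.97 + 564.15 = 81793.45
Import duty = 81793.45 × 9.9% = 8097.55
Buyer bears (B): 773.15 + 6315.97 + 564.15 + 484.97 + 185.84 + 2138.70 = 10462.78
Landed cost (B) = invoice 74140.18 + 10462.78 + duty 8097.55 = 92700.51
Difference = |85803.08 − 92700.51| = 6897.43

Supplier A is cheaper by CAD 6897.43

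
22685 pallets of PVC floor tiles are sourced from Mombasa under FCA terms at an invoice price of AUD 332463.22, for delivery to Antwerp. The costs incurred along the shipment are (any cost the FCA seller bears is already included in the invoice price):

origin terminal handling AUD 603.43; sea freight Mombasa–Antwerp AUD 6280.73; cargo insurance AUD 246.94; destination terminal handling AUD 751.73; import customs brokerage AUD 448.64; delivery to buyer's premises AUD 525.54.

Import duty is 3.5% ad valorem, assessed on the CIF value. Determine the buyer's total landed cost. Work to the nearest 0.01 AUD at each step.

FCA: the seller delivers export-cleared goods to the carrier; the buyer bears costs from that point.
CIF value = FCA price + origin terminal + freight + insurance = 332463.22 + 603.43 + 6280.73 + 246.94 = 339594.32
Import duty = 339594.32 × 3.5% = 11885.80
Buyer bears: origin terminal 603.43 + freight 6280.73 + insurance 246.94 + destination terminal 751.73 + brokerage 448.64 + delivery 525.54 + duty 11885.80 = 20742.81
Landed cost = invoice 332463.22 + 20742.81 = 353206.03

Total landed cost: AUD 353206.03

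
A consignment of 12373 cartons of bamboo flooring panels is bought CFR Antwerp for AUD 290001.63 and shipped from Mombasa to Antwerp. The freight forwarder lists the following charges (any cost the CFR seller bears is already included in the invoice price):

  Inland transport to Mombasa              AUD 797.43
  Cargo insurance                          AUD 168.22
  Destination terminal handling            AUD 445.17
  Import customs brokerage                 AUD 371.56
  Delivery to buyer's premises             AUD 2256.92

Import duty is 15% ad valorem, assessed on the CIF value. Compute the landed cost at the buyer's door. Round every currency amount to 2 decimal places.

CFR: the seller pays costs through ocean freight to the destination port, but not insurance.
Already in the invoice (seller's account under CFR): inland to port — exclude.
CIF value = CFR price + insurance = 290001.63 + 168.22 = 290169.85
Import duty = 290169.85 × 15% = 43525.48
Buyer bears: insurance 168.22 + destination terminal 445.17 + brokerage 371.56 + delivery 2256.92 + duty 43525.48 = 46767.35
Landed cost = invoice 290001.63 + 46767.35 = 336768.98

Total landed cost: AUD 336768.98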